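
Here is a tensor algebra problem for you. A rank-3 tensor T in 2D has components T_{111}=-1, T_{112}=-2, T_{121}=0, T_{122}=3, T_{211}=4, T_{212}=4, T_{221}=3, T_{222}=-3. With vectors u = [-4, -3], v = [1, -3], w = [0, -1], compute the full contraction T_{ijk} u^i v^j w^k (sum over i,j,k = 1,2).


S = sum over i,j,k of T_{ijk} u_i v_j w_k. Expanding all 8 terms:
T_{111}*u_1*v_1*w_1 = -1*-4*1*0 = 0  (running total: 0)
T_{112}*u_1*v_1*w_2 = -2*-4*1*-1 = -8  (running total: -8)
T_{121}*u_1*v_2*w_1 = 0*-4*-3*0 = 0  (running total: -8)
T_{122}*u_1*v_2*w_2 = 3*-4*-3*-1 = -36  (running total: -44)
T_{211}*u_2*v_1*w_1 = 4*-3*1*0 = 0  (running total: -44)
T_{212}*u_2*v_1*w_2 = 4*-3*1*-1 = 12  (running total: -32)
T_{221}*u_2*v_2*w_1 = 3*-3*-3*0 = 0  (running total: -32)
T_{222}*u_2*v_2*w_2 = -3*-3*-3*-1 = 27  (running total: -5)
S = -5

-5


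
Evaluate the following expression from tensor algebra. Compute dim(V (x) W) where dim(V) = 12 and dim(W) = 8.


The dimension of a tensor product is the product of dimensions.
dim(V) = 12, dim(W) = 8
dim(V (x) W) = 12 * 8 = 96

96


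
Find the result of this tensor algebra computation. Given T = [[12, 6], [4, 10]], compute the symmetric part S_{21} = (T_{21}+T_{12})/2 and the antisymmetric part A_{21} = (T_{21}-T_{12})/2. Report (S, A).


T_{21} = 4
T_{12} = 6
S_{21} = (4 + 6)/2 = 10/2 = 5
A_{21} = (4 - 6)/2 = -2/2 = -1
Check: S + A = 5 + -1 = 4 = T_{21}.

(5, -1)


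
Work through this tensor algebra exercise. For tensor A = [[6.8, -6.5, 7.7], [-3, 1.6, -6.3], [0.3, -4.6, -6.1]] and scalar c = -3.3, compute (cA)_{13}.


Scalar multiplication: (cA)_{ij} = c * A_{ij}.
c = -3.3
A_{13} = 7.7
(cA)_{13} = -3.3 * 7.7 = -25.41

-25.41


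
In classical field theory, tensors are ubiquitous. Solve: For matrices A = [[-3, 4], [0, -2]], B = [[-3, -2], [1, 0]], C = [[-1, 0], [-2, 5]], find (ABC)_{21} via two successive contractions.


(ABC)_{21} = sum_m (AB)_{2m} C_{m1}. First compute row 2 of AB.
(AB)_{21} = 0*-3 + -2*1 = -2
(AB)_{22} = 0*-2 + -2*0 = 0
Now contract with column 1 of C:
(AB)_{21} * C_{11} = -2 * -1 = 2
(AB)_{22} * C_{21} = 0 * -2 = 0
(ABC)_{21} = 2 + 0 = 2

2


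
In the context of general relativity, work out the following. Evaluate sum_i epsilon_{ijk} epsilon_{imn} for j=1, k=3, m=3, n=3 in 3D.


Using the identity: epsilon_{ijk} epsilon_{imn} = delta_{jm} delta_{kn} - delta_{jn} delta_{km}.
delta_{13} = 0
delta_{33} = 1
delta_{13} = 0
delta_{33} = 1
Result = 0 * 1 - 0 * 1 = 0 - 0 = 0

0


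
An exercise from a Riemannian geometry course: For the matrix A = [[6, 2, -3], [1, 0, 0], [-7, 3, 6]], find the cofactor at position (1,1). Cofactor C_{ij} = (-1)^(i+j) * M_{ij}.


To find cofactor C_{11}, delete row 1 and column 1.
The resulting 2x2 submatrix is: [[0, 0], [3, 6]]
Minor M_{11} = 0*6 - 0*3
  = 0 - 0 = 0
Sign = (-1)^(1+1) = (-1)^2 = 1
Cofactor C_{11} = 1 * 0 = 0

0


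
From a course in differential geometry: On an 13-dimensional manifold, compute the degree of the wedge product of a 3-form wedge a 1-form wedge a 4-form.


The degree of a wedge product is the sum of the degrees of the individual forms.
Degrees: 3, 1, 4
Total degree = 3 + 1 + 4 = 8

8


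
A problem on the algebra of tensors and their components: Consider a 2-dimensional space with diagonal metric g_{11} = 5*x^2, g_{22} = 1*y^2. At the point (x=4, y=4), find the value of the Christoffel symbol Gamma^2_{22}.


For a diagonal metric, Gamma^k_{ij} = (1/2) g^{kk} (dg_{ik}/dx_j + dg_{jk}/dx_i - dg_{ij}/dx_k).
The metric is diagonal, so g_{ab} = 0 for a != b.
At the given point: g_{11} = 80, g_{22} = 16
g^{22} = 1/16
dg_{22}/dx_2 = dg_{22}/dx_2 = 8
dg_{22}/dx_2 = dg_{22}/dx_2 = 8
dg_{22}/dx_2 = dg_{22}/dx_2 = 8
Numerator = 8 + 8 - 8 = 8
Gamma^2_{22} = 8 / (2 * 16) = 1/4

1/4


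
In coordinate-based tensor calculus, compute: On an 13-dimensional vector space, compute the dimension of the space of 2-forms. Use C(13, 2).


The dimension of the space of p-forms on an n-dimensional space is C(n, p).
n = 13, p = 2
C(13, 2) = 13! / (2! * 11!) = 78

78


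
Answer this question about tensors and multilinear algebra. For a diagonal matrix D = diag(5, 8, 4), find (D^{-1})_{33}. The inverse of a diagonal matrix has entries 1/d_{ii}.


For a diagonal matrix, the inverse has entries (D^{-1})_{ii} = 1/d_{ii}.
The diagonal entries are: d_{11} = 5, d_{22} = 8, d_{33} = 4
We need (D^{-1})_{33} = 1/d_{33} = 1/4 = 1/4

1/4


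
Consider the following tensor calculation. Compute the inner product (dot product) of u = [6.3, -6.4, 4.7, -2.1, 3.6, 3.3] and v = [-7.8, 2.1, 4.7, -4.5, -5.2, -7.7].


The inner product u . v = sum of u_i * v_i.
Term-by-term: 6.3 * -7.8, -6.4 * 2.1, 4.7 * 4.7, -2.1 * -4.5, 3.6 * -5.2, 3.3 * -7.7
Products: -49.14, -13.44, 22.09, 9.45, -18.72, -25.41
Sum = -49.14 + -13.44 + 22.09 + 9.45 + -18.72 + -25.41 = -75.17

-75.17


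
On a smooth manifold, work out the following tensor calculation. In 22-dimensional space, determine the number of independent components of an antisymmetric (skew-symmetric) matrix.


An antisymmetric rank-2 tensor satisfies A_{ij} = -A_{ji}, so diagonal entries are zero.
The independent components are the upper-triangular entries: C(n, 2) = n(n-1)/2.
n = 22
C(22, 2) = 22 * 21 / 2 = 462 / 2 = 231

231


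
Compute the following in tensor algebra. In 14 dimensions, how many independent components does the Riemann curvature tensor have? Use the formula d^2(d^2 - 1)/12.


The Riemann tensor in d dimensions has d^2(d^2 - 1)/12 independent components.
d = 14, so d^2 = 196
d^2 - 1 = 195
d^2(d^2 - 1) = 196 * 195 = 38220
Divide by 12: 38220 / 12 = 3185

3185


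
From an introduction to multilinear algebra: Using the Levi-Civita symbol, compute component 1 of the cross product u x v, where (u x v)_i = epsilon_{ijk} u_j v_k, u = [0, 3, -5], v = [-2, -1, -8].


(u x v)_1 = sum_{j,k} epsilon_{1jk} u_j v_k. Only permutations of (1,2,3) contribute; the two non-zero terms are:
eps_{123} u_2 v_3 = 1 * 3 * -8 = -24
eps_{132} u_3 v_2 = -1 * -5 * -1 = -5
(u x v)_1 = -29

-29


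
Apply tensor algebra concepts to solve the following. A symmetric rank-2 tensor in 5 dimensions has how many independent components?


A symmetric rank-2 tensor in d dimensions has d(d+1)/2 independent components.
d = 5
d(d+1)/2 = 5 * 6 / 2 = 30 / 2 = 15

15


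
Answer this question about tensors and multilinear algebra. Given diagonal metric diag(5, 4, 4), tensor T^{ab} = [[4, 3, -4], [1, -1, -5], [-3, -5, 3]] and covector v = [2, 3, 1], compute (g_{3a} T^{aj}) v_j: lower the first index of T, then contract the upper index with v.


Step 1: lower the first index. For a diagonal metric, g_{ia} T^{aj} = g_{ii} T^{ij} (no sum on i).
g_{33} = 4
S_3{}^1 = 4 * T^{31} = 4 * -3 = -12
S_3{}^2 = 4 * T^{32} = 4 * -5 = -20
S_3{}^3 = 4 * T^{33} = 4 * 3 = 12
Step 2: contract S_3{}^j with v_j.
S_3{}^1 * v_1 = -12 * 2 = -24
S_3{}^2 * v_2 = -20 * 3 = -60
S_3{}^3 * v_3 = 12 * 1 = 12
Result = -24 + -60 + 12 = -72

-72


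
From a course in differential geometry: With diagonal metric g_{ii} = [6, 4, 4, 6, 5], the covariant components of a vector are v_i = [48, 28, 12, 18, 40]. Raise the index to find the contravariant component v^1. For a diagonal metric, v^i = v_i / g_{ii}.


To raise an index with a diagonal metric: v^i = v_i / g_{ii}.
For index 1: v_1 = 48, g_{11} = 6
v^1 = 48 / 6 = 8

8


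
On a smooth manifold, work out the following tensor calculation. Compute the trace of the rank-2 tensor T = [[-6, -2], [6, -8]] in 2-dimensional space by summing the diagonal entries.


The contraction (trace) of a rank-2 tensor is the sum of its diagonal elements.
Diagonal entries: A[1,1] = -6, A[2,2] = -8
Tr(A) = -6 + -8 = -14

-14


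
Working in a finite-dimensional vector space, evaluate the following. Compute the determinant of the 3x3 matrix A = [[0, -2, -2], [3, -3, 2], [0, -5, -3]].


Expanding along the first row, det(A) = a11*M_11 - a12*M_12 + a13*M_13, where M_1j is the (1,j) minor.
Minor M_11 = -3*-3 - 2*-5 = 19
Minor M_12 = 3*-3 - 2*0 = -9
Minor M_13 = 3*-5 - -3*0 = -15
det = 0*(19) - -2*(-9) + -2*(-15)
    = 0 - 18 + 30
    = 12

12


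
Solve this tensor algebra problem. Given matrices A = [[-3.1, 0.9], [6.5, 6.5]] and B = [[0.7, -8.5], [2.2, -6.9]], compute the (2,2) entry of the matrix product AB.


(AB)_{ij} = sum_k A_{ik} B_{kj}.
For i=2, j=2:
A_{21} * B_{12} = 6.5 * -8.5 = -55.25
A_{22} * B_{22} = 6.5 * -6.9 = -44.85
Sum = -55.25 + -44.85 = -100.1

-100.1


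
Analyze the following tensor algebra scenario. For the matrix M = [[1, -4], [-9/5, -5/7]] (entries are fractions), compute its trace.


The trace is the sum of diagonal entries.
Diagonal: M[1,1] = 1, M[2,2] = -5/7
Tr(M) = 1 + -5/7
Computing step by step:
After adding M[1,1]: 1
After adding M[2,2]: 2/7
Tr(M) = 2/7

2/7


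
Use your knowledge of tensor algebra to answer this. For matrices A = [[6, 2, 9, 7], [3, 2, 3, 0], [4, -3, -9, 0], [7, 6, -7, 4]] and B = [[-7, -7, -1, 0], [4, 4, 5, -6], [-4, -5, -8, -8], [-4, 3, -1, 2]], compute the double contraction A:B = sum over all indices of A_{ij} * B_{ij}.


A:B = sum over all i,j of A_{ij} * B_{ij}.
Row 1: 6*-7=-42, 2*-7=-14, 9*-1=-9, 7*0=0 => row sum = -65
Row 2: 3*4=12, 2*4=8, 3*5=15, 0*-6=0 => row sum = 35
Row 3: 4*-4=-16, -3*-5=15, -9*-8=72, 0*-8=0 => row sum = 71
Row 4: 7*-4=-28, 6*3=18, -7*-1=7, 4*2=8 => row sum = 5
Total = -65 + 35 + 71 + 5 = 46

46


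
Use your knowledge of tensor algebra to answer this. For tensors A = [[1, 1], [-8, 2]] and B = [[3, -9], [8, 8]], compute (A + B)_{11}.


Tensor addition is component-wise: (A + B)_{ij} = A_{ij} + B_{ij}.
A_{11} = 1
B_{11} = 3
(A + B)_{11} = 1 + 3 = 4

4


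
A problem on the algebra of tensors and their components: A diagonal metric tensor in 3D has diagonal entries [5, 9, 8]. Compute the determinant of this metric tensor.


For a diagonal metric, the determinant is the product of diagonal entries.
Diagonal entries: 5, 9, 8
det(g) = 5 * 9 * 8 = 360

360


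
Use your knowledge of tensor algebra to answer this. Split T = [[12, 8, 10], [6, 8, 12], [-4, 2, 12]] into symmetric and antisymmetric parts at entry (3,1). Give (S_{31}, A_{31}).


T_{31} = -4
T_{13} = 10
S_{31} = (-4 + 10)/2 = 6/2 = 3
A_{31} = (-4 - 10)/2 = -14/2 = -7
Check: S + A = 3 + -7 = -4 = T_{31}.

(3, -7)


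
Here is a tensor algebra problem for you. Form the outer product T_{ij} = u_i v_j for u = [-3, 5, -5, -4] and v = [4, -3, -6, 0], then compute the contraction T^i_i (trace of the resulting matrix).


The outer product gives T_{ij} = u_i v_j.
The trace (contraction) is Tr(T) = sum_i T_{ii} = sum_i u_i v_i.
Diagonal entries:
T_{11} = u_1 * v_1 = -3 * 4 = -12
T_{22} = u_2 * v_2 = 5 * -3 = -15
T_{33} = u_3 * v_3 = -5 * -6 = 30
T_{44} = u_4 * v_4 = -4 * 0 = 0
Tr(T) = -12 + -15 + 30 + 0 = 3

3


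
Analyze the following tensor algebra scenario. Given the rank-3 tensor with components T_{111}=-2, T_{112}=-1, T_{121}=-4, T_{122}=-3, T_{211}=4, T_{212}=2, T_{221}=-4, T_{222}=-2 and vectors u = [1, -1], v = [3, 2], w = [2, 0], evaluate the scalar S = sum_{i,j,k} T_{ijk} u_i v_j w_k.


S = sum over i,j,k of T_{ijk} u_i v_j w_k. Expanding all 8 terms:
T_{111}*u_1*v_1*w_1 = -2*1*3*2 = -12  (running total: -12)
T_{112}*u_1*v_1*w_2 = -1*1*3*0 = 0  (running total: -12)
T_{121}*u_1*v_2*w_1 = -4*1*2*2 = -16  (running total: -28)
T_{122}*u_1*v_2*w_2 = -3*1*2*0 = 0  (running total: -28)
T_{211}*u_2*v_1*w_1 = 4*-1*3*2 = -24  (running total: -52)
T_{212}*u_2*v_1*w_2 = 2*-1*3*0 = 0  (running total: -52)
T_{221}*u_2*v_2*w_1 = -4*-1*2*2 = 16  (running total: -36)
T_{222}*u_2*v_2*w_2 = -2*-1*2*0 = 0  (running total: -36)
S = -36

-36


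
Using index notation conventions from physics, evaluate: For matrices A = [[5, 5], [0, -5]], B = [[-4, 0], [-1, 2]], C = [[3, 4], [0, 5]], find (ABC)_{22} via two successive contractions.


(ABC)_{22} = sum_m (AB)_{2m} C_{m2}. First compute row 2 of AB.
(AB)_{21} = 0*-4 + -5*-1 = 5
(AB)_{22} = 0*0 + -5*2 = -10
Now contract with column 2 of C:
(AB)_{21} * C_{12} = 5 * 4 = 20
(AB)_{22} * C_{22} = -10 * 5 = -50
(ABC)_{22} = 20 + -50 = -30

-30


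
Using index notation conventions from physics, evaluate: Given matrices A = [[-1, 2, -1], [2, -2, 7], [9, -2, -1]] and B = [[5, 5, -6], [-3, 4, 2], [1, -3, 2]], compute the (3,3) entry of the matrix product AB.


(AB)_{ij} = sum_k A_{ik} B_{kj}.
For i=3, j=3:
A_{31} * B_{13} = 9 * -6 = -54
A_{32} * B_{23} = -2 * 2 = -4
A_{33} * B_{33} = -1 * 2 = -2
Sum = -54 + -4 + -2 = -60

-60


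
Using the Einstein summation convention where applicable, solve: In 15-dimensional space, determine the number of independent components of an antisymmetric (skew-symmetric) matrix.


An antisymmetric rank-2 tensor satisfies A_{ij} = -A_{ji}, so diagonal entries are zero.
The independent components are the upper-triangular entries: C(n, 2) = n(n-1)/2.
n = 15
C(15, 2) = 15 * 14 / 2 = 210 / 2 = 105

105


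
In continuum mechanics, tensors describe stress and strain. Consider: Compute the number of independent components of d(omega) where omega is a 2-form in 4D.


The exterior derivative of a p-form is a (p+1)-form.
Its number of independent components is C(n, p+1).
n = 4, p+1 = 3
C(4, 3) = 4

4


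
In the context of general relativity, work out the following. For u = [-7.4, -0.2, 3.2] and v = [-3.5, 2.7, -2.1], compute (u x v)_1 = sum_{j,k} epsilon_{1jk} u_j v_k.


(u x v)_1 = sum_{j,k} epsilon_{1jk} u_j v_k. Only permutations of (1,2,3) contribute; the two non-zero terms are:
eps_{123} u_2 v_3 = 1 * -0.2 * -2.1 = 0.42
eps_{132} u_3 v_2 = -1 * 3.2 * 2.7 = -8.64
(u x v)_1 = -8.22

-8.22


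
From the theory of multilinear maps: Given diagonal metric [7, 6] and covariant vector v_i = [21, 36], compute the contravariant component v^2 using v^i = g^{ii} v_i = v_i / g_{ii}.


To raise an index with a diagonal metric: v^i = v_i / g_{ii}.
For index 2: v_2 = 36, g_{22} = 6
v^2 = 36 / 6 = 6

6


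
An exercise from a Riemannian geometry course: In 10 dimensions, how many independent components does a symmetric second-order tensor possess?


A symmetric rank-2 tensor in d dimensions has d(d+1)/2 independent components.
d = 10
d(d+1)/2 = 10 * 11 / 2 = 110 / 2 = 55

55


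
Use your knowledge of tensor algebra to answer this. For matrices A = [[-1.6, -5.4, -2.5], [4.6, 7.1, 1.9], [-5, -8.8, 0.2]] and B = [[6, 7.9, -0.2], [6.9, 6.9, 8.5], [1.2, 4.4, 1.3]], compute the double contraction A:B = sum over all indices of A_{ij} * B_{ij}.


A:B = sum over all i,j of A_{ij} * B_{ij}.
Row 1: -1.6*6=-9.6, -5.4*7.9=-42.66, -2.5*-0.2=0.5 => row sum = -51.76
Row 2: 4.6*6.9=31.74, 7.1*6.9=48.99, 1.9*8.5=16.15 => row sum = 96.88
Row 3: -5*1.2=-6, -8.8*4.4=-38.72, 0.2*1.3=0.26 => row sum = -44.46
Total = -51.76 + 96.88 + -44.46 = 0.66

0.66


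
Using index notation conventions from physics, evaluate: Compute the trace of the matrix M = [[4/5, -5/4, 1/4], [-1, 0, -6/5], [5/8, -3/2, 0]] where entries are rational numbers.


The trace is the sum of diagonal entries.
Diagonal: M[1,1] = 4/5, M[2,2] = 0, M[3,3] = 0
Tr(M) = 4/5 + 0 + 0
Computing step by step:
After adding M[1,1]: 4/5
After adding M[2,2]: 4/5
After adding M[3,3]: 4/5
Tr(M) = 4/5

4/5


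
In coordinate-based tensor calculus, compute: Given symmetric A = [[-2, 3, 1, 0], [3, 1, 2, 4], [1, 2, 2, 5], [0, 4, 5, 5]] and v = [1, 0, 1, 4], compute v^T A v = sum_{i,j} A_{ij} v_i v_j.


First compute Av:
(Av)_1 = -2*1 + 3*0 + 1*1 + 0*4 = -1
(Av)_2 = 3*1 + 1*0 + 2*1 + 4*4 = 21
(Av)_3 = 1*1 + 2*0 + 2*1 + 5*4 = 23
(Av)_4 = 0*1 + 4*0 + 5*1 + 5*4 = 25
Av = [-1, 21, 23, 25]
Then v^T (Av) = 1*-1 + 0*21 + 1*23 + 4*25
= -1 + 0 + 23 + 100 = 122

122


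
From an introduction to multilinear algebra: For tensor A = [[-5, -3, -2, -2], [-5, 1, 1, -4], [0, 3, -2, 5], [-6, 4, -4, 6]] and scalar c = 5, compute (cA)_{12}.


Scalar multiplication: (cA)_{ij} = c * A_{ij}.
c = 5
A_{12} = -3
(cA)_{12} = 5 * -3 = -15

-15


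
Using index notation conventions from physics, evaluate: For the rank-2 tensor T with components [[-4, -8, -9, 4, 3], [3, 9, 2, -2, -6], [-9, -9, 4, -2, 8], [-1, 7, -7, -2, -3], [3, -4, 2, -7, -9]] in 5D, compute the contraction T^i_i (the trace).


The contraction (trace) of a rank-2 tensor is the sum of its diagonal elements.
Diagonal entries: A[1,1] = -4, A[2,2] = 9, A[3,3] = 4, A[4,4] = -2, A[5,5] = -9
Tr(A) = -4 + 9 + 4 + -2 + -9 = -2

-2


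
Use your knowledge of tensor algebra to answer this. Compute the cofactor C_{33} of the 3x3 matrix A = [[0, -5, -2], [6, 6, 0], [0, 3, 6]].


To find cofactor C_{33}, delete row 3 and column 3.
The resulting 2x2 submatrix is: [[0, -5], [6, 6]]
Minor M_{33} = 0*6 - -5*6
  = 0 - -30 = 30
Sign = (-1)^(3+3) = (-1)^6 = 1
Cofactor C_{33} = 1 * 30 = 30

30


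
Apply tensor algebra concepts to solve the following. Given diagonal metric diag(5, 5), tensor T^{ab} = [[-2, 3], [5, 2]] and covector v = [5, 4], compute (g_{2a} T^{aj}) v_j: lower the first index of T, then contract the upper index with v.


Step 1: lower the first index. For a diagonal metric, g_{ia} T^{aj} = g_{ii} T^{ij} (no sum on i).
g_{22} = 5
S_2{}^1 = 5 * T^{21} = 5 * 5 = 25
S_2{}^2 = 5 * T^{22} = 5 * 2 = 10
Step 2: contract S_2{}^j with v_j.
S_2{}^1 * v_1 = 25 * 5 = 125
S_2{}^2 * v_2 = 10 * 4 = 40
Result = 125 + 40 = 165

165


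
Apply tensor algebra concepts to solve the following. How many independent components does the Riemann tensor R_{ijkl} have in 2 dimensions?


The Riemann tensor in d dimensions has d^2(d^2 - 1)/12 independent components.
d = 2, so d^2 = 4
d^2 - 1 = 3
d^2(d^2 - 1) = 4 * 3 = 12
Divide by 12: 12 / 12 = 1

1


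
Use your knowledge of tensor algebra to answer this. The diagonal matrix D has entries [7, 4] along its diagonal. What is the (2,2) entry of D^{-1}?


For a diagonal matrix, the inverse has entries (D^{-1})_{ii} = 1/d_{ii}.
The diagonal entries are: d_{11} = 7, d_{22} = 4
We need (D^{-1})_{22} = 1/d_{22} = 1/4 = 1/4

1/4


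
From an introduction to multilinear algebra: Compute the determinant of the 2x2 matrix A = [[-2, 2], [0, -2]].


For a 2x2 matrix [[a, b], [c, d]], det = a*d - b*c.
a = -2, b = 2, c = 0, d = -2
a*d = -2 * -2 = 4
b*c = 2 * 0 = 0
det = 4 - 0 = 4

4


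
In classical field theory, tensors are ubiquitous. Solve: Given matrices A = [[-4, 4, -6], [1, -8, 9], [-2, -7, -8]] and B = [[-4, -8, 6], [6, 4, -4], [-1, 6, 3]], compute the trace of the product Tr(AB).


Tr(AB) = sum_i (AB)_{ii} where (AB)_{ii} = sum_k A_{ik} B_{ki}.
(AB)_{11} = -4*-4 + 4*6 + -6*-1 = 46
(AB)_{22} = 1*-8 + -8*4 + 9*6 = 14
(AB)_{33} = -2*6 + -7*-4 + -8*3 = -8
Tr(AB) = 46 + 14 + -8 = 52

52


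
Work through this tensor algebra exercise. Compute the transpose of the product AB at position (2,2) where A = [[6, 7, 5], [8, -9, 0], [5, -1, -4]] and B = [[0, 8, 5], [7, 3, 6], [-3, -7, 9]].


(AB)^T_{ij} = (AB)_{ji} = sum_k A_{jk} B_{ki}.
For i=2, j=2 we need (AB)_{22}:
A_{21} * B_{12} = 8 * 8 = 64
A_{22} * B_{22} = -9 * 3 = -27
A_{23} * B_{32} = 0 * -7 = 0
Sum = 64 + -27 + 0 = 37

37


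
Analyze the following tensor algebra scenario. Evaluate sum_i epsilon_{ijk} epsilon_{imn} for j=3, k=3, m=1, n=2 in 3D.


Using the identity: epsilon_{ijk} epsilon_{imn} = delta_{jm} delta_{kn} - delta_{jn} delta_{km}.
delta_{31} = 0
delta_{32} = 0
delta_{32} = 0
delta_{31} = 0
Result = 0 * 0 - 0 * 0 = 0 - 0 = 0

0


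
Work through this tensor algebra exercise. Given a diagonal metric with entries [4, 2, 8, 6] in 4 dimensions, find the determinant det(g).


For a diagonal metric, the determinant is the product of diagonal entries.
Diagonal entries: 4, 2, 8, 6
det(g) = 4 * 2 * 8 * 6 = 384

384


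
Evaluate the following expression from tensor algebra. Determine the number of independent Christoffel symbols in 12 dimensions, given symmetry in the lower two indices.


Christoffel symbols Gamma^k_{ij} are symmetric in i,j, so there are d * d(d+1)/2 independent symbols.
d = 12
d(d+1)/2 = 12 * 13 / 2 = 78
Total = 12 * 78 = 936

936


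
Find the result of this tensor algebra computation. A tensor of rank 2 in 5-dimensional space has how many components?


The number of components of a rank-r tensor in d dimensions is d^r.
Here d = 5 and r = 2.
5^2 = 25

25


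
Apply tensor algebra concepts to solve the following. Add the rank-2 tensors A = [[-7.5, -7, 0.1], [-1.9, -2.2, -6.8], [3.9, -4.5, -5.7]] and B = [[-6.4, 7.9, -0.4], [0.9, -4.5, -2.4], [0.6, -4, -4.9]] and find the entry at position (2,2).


Tensor addition is component-wise: (A + B)_{ij} = A_{ij} + B_{ij}.
A_{22} = -2.2
B_{22} = -4.5
(A + B)_{22} = -2.2 + -4.5 = -6.7

-6.7


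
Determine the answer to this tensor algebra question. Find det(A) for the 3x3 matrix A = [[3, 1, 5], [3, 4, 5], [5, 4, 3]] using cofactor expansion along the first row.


Expanding along the first row, det(A) = a11*M_11 - a12*M_12 + a13*M_13, where M_1j is the (1,j) minor.
Minor M_11 = 4*3 - 5*4 = -8
Minor M_12 = 3*3 - 5*5 = -16
Minor M_13 = 3*4 - 4*5 = -8
det = 3*(-8) - 1*(-16) + 5*(-8)
    = -24 - -16 + -40
    = -48

-48


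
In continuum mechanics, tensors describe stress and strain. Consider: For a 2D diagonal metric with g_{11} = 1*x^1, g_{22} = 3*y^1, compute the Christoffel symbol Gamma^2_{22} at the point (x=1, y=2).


For a diagonal metric, Gamma^k_{ij} = (1/2) g^{kk} (dg_{ik}/dx_j + dg_{jk}/dx_i - dg_{ij}/dx_k).
The metric is diagonal, so g_{ab} = 0 for a != b.
At the given point: g_{11} = 1, g_{22} = 6
g^{22} = 1/6
dg_{22}/dx_2 = dg_{22}/dx_2 = 3
dg_{22}/dx_2 = dg_{22}/dx_2 = 3
dg_{22}/dx_2 = dg_{22}/dx_2 = 3
Numerator = 3 + 3 - 3 = 3
Gamma^2_{22} = 3 / (2 * 6) = 1/4

1/4


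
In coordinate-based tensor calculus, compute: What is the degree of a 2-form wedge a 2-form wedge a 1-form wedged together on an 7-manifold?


The degree of a wedge product is the sum of the degrees of the individual forms.
Degrees: 2, 2, 1
Total degree = 2 + 2 + 1 = 5

5


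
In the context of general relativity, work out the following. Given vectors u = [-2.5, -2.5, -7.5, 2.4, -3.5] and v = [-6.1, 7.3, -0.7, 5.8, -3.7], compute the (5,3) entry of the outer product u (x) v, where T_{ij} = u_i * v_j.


The outer product entry T_{ij} = u_i * v_j.
We need i=5, j=3.
u_5 = -3.5, v_3 = -0.7
T_{5,3} = -3.5 * -0.7 = 2.45

2.45


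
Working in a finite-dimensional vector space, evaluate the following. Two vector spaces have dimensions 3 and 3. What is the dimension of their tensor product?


The dimension of a tensor product is the product of dimensions.
dim(V) = 3, dim(W) = 3
dim(V (x) W) = 3 * 3 = 9

9


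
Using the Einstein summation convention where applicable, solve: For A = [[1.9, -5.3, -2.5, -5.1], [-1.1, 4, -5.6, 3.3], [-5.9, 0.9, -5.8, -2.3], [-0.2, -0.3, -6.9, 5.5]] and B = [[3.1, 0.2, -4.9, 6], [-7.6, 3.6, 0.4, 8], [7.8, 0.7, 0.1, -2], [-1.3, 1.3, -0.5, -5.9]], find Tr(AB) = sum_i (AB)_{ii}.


Tr(AB) = sum_i (AB)_{ii} where (AB)_{ii} = sum_k A_{ik} B_{ki}.
(AB)_{11} = 1.9*3.1 + -5.3*-7.6 + -2.5*7.8 + -5.1*-1.3 = 33.3
(AB)_{22} = -1.1*0.2 + 4*3.6 + -5.6*0.7 + 3.3*1.3 = 14.55
(AB)_{33} = -5.9*-4.9 + 0.9*0.4 + -5.8*0.1 + -2.3*-0.5 = 29.84
(AB)_{44} = -0.2*6 + -0.3*8 + -6.9*-2 + 5.5*-5.9 = -22.25
Tr(AB) = 33.3 + 14.55 + 29.84 + -22.25 = 55.44

55.44


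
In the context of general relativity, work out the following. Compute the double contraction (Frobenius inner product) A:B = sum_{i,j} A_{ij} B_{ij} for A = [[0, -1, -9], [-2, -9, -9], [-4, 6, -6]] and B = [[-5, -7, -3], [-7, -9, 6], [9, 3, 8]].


A:B = sum over all i,j of A_{ij} * B_{ij}.
Row 1: 0*-5=0, -1*-7=7, -9*-3=27 => row sum = 34
Row 2: -2*-7=14, -9*-9=81, -9*6=-54 => row sum = 41
Row 3: -4*9=-36, 6*3=18, -6*8=-48 => row sum = -66
Total = 34 + 41 + -66 = 9

9


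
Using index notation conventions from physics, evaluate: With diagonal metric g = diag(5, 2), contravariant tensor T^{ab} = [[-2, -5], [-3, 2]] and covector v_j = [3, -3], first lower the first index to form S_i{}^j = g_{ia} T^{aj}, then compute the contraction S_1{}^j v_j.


Step 1: lower the first index. For a diagonal metric, g_{ia} T^{aj} = g_{ii} T^{ij} (no sum on i).
g_{11} = 5
S_1{}^1 = 5 * T^{11} = 5 * -2 = -10
S_1{}^2 = 5 * T^{12} = 5 * -5 = -25
Step 2: contract S_1{}^j with v_j.
S_1{}^1 * v_1 = -10 * 3 = -30
S_1{}^2 * v_2 = -25 * -3 = 75
Result = -30 + 75 = 45

45


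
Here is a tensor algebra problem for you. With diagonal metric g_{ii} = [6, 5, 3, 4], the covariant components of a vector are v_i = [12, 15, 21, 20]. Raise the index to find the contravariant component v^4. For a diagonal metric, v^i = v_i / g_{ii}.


To raise an index with a diagonal metric: v^i = v_i / g_{ii}.
For index 4: v_4 = 20, g_{44} = 4
v^4 = 20 / 4 = 5

5


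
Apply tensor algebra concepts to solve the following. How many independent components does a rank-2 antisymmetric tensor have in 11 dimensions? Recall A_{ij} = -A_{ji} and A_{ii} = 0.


An antisymmetric rank-2 tensor satisfies A_{ij} = -A_{ji}, so diagonal entries are zero.
The independent components are the upper-triangular entries: C(n, 2) = n(n-1)/2.
n = 11
C(11, 2) = 11 * 10 / 2 = 110 / 2 = 55

55


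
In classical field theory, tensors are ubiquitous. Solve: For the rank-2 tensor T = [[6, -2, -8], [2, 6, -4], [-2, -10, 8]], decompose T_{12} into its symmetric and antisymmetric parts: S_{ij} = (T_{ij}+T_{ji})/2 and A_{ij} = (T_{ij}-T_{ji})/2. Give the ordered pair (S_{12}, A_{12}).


T_{12} = -2
T_{21} = 2
S_{12} = (-2 + 2)/2 = 0/2 = 0
A_{12} = (-2 - 2)/2 = -4/2 = -2
Check: S + A = 0 + -2 = -2 = T_{12}.

(0, -2)


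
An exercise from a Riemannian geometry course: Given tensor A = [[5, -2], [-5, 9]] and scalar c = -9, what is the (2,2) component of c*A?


Scalar multiplication: (cA)_{ij} = c * A_{ij}.
c = -9
A_{22} = 9
(cA)_{22} = -9 * 9 = -81

-81


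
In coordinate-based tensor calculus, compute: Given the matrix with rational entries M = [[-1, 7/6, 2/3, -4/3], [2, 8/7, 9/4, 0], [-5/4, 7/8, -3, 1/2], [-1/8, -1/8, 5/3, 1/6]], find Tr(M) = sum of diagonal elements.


The trace is the sum of diagonal entries.
Diagonal: M[1,1] = -1, M[2,2] = 8/7, M[3,3] = -3, M[4,4] = 1/6
Tr(M) = -1 + 8/7 + -3 + 1/6
Computing step by step:
After adding M[1,1]: -1
After adding M[2,2]: 1/7
After adding M[3,3]: -20/7
After adding M[4,4]: -113/42
Tr(M) = -113/42

-113/42


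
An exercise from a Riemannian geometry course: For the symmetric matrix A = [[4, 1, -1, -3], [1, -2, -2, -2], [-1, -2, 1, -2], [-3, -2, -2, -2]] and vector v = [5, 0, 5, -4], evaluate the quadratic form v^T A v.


First compute Av:
(Av)_1 = 4*5 + 1*0 + -1*5 + -3*-4 = 27
(Av)_2 = 1*5 + -2*0 + -2*5 + -2*-4 = 3
(Av)_3 = -1*5 + -2*0 + 1*5 + -2*-4 = 8
(Av)_4 = -3*5 + -2*0 + -2*5 + -2*-4 = -17
Av = [27, 3, 8, -17]
Then v^T (Av) = 5*27 + 0*3 + 5*8 + -4*-17
= 135 + 0 + 40 + 68 = 243

243


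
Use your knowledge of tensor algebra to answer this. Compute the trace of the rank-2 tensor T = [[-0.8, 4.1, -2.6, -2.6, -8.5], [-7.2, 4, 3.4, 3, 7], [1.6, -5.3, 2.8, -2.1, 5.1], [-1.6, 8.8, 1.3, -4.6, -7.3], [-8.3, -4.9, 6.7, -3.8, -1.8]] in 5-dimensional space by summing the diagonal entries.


The contraction (trace) of a rank-2 tensor is the sum of its diagonal elements.
Diagonal entries: A[1,1] = -0.8, A[2,2] = 4, A[3,3] = 2.8, A[4,4] = -4.6, A[5,5] = -1.8
Tr(A) = -0.8 + 4 + 2.8 + -4.6 + -1.8 = -0.4

-0.4


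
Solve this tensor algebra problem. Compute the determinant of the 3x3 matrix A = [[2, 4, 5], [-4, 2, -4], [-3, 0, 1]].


Expanding along the first row, det(A) = a11*M_11 - a12*M_12 + a13*M_13, where M_1j is the (1,j) minor.
Minor M_11 = 2*1 - -4*0 = 2
Minor M_12 = -4*1 - -4*-3 = -16
Minor M_13 = -4*0 - 2*-3 = 6
det = 2*(2) - 4*(-16) + 5*(6)
    = 4 - -64 + 30
    = 98

98


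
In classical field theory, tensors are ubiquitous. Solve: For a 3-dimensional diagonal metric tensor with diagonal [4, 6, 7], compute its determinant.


For a diagonal metric, the determinant is the product of diagonal entries.
Diagonal entries: 4, 6, 7
det(g) = 4 * 6 * 7 = 168

168


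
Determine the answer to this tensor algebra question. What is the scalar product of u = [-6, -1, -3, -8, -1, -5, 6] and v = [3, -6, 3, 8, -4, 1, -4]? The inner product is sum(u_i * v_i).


The inner product u . v = sum of u_i * v_i.
Term-by-term: -6 * 3, -1 * -6, -3 * 3, -8 * 8, -1 * -4, -5 * 1, 6 * -4
Products: -18, 6, -9, -64, 4, -5, -24
Sum = -18 + 6 + -9 + -64 + 4 + -5 + -24 = -110

-110


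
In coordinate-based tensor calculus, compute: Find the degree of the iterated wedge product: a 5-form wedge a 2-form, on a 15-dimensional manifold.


The degree of a wedge product is the sum of the degrees of the individual forms.
Degrees: 5, 2
Total degree = 5 + 2 = 7

7


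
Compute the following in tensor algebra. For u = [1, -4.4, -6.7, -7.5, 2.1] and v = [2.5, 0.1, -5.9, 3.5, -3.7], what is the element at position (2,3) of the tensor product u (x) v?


The outer product entry T_{ij} = u_i * v_j.
We need i=2, j=3.
u_2 = -4.4, v_3 = -5.9
T_{2,3} = -4.4 * -5.9 = 25.96

25.96


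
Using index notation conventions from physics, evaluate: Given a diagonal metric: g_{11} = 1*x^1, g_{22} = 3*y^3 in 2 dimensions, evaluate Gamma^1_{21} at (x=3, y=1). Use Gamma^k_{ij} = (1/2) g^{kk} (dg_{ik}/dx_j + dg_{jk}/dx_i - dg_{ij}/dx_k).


For a diagonal metric, Gamma^k_{ij} = (1/2) g^{kk} (dg_{ik}/dx_j + dg_{jk}/dx_i - dg_{ij}/dx_k).
The metric is diagonal, so g_{ab} = 0 for a != b.
At the given point: g_{11} = 3, g_{22} = 3
g^{11} = 1/3
dg_{21}/dx_1 = 0 (off-diagonal)
dg_{11}/dx_2 = dg_{11}/dx_2 = 0
dg_{21}/dx_1 = 0 (off-diagonal)
Numerator = 0 + 0 - 0 = 0
Gamma^1_{21} = 0 / (2 * 3) = 0

0


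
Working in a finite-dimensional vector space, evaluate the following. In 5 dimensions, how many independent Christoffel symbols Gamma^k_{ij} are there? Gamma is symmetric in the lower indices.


Christoffel symbols Gamma^k_{ij} are symmetric in i,j, so there are d * d(d+1)/2 independent symbols.
d = 5
d(d+1)/2 = 5 * 6 / 2 = 15
Total = 5 * 15 = 75

75


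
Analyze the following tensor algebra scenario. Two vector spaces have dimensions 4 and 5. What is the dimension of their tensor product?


The dimension of a tensor product is the product of dimensions.
dim(V) = 4, dim(W) = 5
dim(V (x) W) = 4 * 5 = 20

20


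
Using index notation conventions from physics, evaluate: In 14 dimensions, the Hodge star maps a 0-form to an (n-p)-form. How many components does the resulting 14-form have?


The Hodge dual of a p-form on an n-dimensional manifold is an (n-p)-form.
n = 14, p = 0, so dual degree = 14 - 0 = 14
The number of components is C(n, n-p) = C(14, 14) = 1

1


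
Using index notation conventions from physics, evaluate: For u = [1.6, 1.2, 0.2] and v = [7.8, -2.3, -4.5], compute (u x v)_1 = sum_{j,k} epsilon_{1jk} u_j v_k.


(u x v)_1 = sum_{j,k} epsilon_{1jk} u_j v_k. Only permutations of (1,2,3) contribute; the two non-zero terms are:
eps_{123} u_2 v_3 = 1 * 1.2 * -4.5 = -5.4
eps_{132} u_3 v_2 = -1 * 0.2 * -2.3 = 0.46
(u x v)_1 = -4.94

-4.94


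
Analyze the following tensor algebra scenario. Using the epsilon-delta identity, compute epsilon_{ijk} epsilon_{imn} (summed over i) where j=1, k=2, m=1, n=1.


Using the identity: epsilon_{ijk} epsilon_{imn} = delta_{jm} delta_{kn} - delta_{jn} delta_{km}.
delta_{11} = 1
delta_{21} = 0
delta_{11} = 1
delta_{21} = 0
Result = 1 * 0 - 1 * 0 = 0 - 0 = 0

0


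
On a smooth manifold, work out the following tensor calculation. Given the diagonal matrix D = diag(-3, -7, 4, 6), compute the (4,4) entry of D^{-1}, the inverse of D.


For a diagonal matrix, the inverse has entries (D^{-1})_{ii} = 1/d_{ii}.
The diagonal entries are: d_{11} = -3, d_{22} = -7, d_{33} = 4, d_{44} = 6
We need (D^{-1})_{44} = 1/d_{44} = 1/6 = 1/6

1/6


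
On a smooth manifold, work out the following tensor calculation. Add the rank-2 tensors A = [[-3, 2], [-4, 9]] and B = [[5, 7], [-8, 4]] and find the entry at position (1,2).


Tensor addition is component-wise: (A + B)_{ij} = A_{ij} + B_{ij}.
A_{12} = 2
B_{12} = 7
(A + B)_{12} = 2 + 7 = 9

9


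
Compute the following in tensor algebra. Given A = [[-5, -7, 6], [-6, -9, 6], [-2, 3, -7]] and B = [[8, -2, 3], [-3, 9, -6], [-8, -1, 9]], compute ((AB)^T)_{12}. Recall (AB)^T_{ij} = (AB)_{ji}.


(AB)^T_{ij} = (AB)_{ji} = sum_k A_{jk} B_{ki}.
For i=1, j=2 we need (AB)_{21}:
A_{21} * B_{11} = -6 * 8 = -48
A_{22} * B_{21} = -9 * -3 = 27
A_{23} * B_{31} = 6 * -8 = -48
Sum = -48 + 27 + -48 = -69

-69


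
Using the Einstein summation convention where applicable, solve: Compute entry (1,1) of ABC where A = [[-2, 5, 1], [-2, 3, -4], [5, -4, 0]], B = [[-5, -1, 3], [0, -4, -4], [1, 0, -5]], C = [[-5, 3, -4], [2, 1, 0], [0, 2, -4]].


(ABC)_{11} = sum_m (AB)_{1m} C_{m1}. First compute row 1 of AB.
(AB)_{11} = -2*-5 + 5*0 + 1*1 = 11
(AB)_{12} = -2*-1 + 5*-4 + 1*0 = -18
(AB)_{13} = -2*3 + 5*-4 + 1*-5 = -31
Now contract with column 1 of C:
(AB)_{11} * C_{11} = 11 * -5 = -55
(AB)_{12} * C_{21} = -18 * 2 = -36
(AB)_{13} * C_{31} = -31 * 0 = 0
(ABC)_{11} = -55 + -36 + 0 = -91

-91


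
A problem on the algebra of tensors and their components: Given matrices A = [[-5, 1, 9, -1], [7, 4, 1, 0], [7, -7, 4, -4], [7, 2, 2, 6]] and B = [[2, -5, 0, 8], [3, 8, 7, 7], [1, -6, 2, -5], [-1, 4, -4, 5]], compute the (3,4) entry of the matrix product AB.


(AB)_{ij} = sum_k A_{ik} B_{kj}.
For i=3, j=4:
A_{31} * B_{14} = 7 * 8 = 56
A_{32} * B_{24} = -7 * 7 = -49
A_{33} * B_{34} = 4 * -5 = -20
A_{34} * B_{44} = -4 * 5 = -20
Sum = 56 + -49 + -20 + -20 = -33

-33


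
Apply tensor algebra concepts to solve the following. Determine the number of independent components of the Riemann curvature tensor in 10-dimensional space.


The Riemann tensor in d dimensions has d^2(d^2 - 1)/12 independent components.
d = 10, so d^2 = 100
d^2 - 1 = 99
d^2(d^2 - 1) = 100 * 99 = 9900
Divide by 12: 9900 / 12 = 825

825


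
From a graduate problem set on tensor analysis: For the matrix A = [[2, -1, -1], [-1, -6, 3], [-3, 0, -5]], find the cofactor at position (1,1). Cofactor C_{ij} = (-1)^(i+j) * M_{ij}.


To find cofactor C_{11}, delete row 1 and column 1.
The resulting 2x2 submatrix is: [[-6, 3], [0, -5]]
Minor M_{11} = -6*-5 - 3*0
  = 30 - 0 = 30
Sign = (-1)^(1+1) = (-1)^2 = 1
Cofactor C_{11} = 1 * 30 = 30

30


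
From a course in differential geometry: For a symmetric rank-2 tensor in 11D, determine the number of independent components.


A symmetric rank-2 tensor in d dimensions has d(d+1)/2 independent components.
d = 11
d(d+1)/2 = 11 * 12 / 2 = 132 / 2 = 66

66


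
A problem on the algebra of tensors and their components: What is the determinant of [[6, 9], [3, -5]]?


For a 2x2 matrix [[a, b], [c, d]], det = a*d - b*c.
a = 6, b = 9, c = 3, d = -5
a*d = 6 * -5 = -30
b*c = 9 * 3 = 27
det = -30 - 27 = -57

-57


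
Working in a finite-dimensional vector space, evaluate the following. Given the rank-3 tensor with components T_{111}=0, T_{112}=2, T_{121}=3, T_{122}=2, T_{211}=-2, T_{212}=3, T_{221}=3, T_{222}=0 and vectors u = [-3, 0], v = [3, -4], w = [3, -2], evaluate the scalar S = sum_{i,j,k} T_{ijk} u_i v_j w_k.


S = sum over i,j,k of T_{ijk} u_i v_j w_k. Expanding all 8 terms:
T_{111}*u_1*v_1*w_1 = 0*-3*3*3 = 0  (running total: 0)
T_{112}*u_1*v_1*w_2 = 2*-3*3*-2 = 36  (running total: 36)
T_{121}*u_1*v_2*w_1 = 3*-3*-4*3 = 108  (running total: 144)
T_{122}*u_1*v_2*w_2 = 2*-3*-4*-2 = -48  (running total: 96)
T_{211}*u_2*v_1*w_1 = -2*0*3*3 = 0  (running total: 96)
T_{212}*u_2*v_1*w_2 = 3*0*3*-2 = 0  (running total: 96)
T_{221}*u_2*v_2*w_1 = 3*0*-4*3 = 0  (running total: 96)
T_{222}*u_2*v_2*w_2 = 0*0*-4*-2 = 0  (running total: 96)
S = 96

96


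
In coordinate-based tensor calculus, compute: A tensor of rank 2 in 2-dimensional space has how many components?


The number of components of a rank-r tensor in d dimensions is d^r.
Here d = 2 and r = 2.
2^2 = 4

4


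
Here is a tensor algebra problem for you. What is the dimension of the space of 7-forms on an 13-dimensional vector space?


The dimension of the space of p-forms on an n-dimensional space is C(n, p).
n = 13, p = 7
C(13, 7) = 13! / (7! * 6!) = 1716

1716


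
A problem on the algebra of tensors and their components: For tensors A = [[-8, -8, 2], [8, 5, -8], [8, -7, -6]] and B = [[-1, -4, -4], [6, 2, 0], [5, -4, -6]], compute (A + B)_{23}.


Tensor addition is component-wise: (A + B)_{ij} = A_{ij} + B_{ij}.
A_{23} = -8
B_{23} = 0
(A + B)_{23} = -8 + 0 = -8

-8


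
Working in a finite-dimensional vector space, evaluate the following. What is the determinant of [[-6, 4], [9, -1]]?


For a 2x2 matrix [[a, b], [c, d]], det = a*d - b*c.
a = -6, b = 4, c = 9, d = -1
a*d = -6 * -1 = 6
b*c = 4 * 9 = 36
det = 6 - 36 = -30

-30


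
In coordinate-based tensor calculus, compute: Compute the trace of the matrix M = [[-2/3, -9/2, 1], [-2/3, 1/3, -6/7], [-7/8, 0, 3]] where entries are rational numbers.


The trace is the sum of diagonal entries.
Diagonal: M[1,1] = -2/3, M[2,2] = 1/3, M[3,3] = 3
Tr(M) = -2/3 + 1/3 + 3
Computing step by step:
After adding M[1,1]: -2/3
After adding M[2,2]: -1/3
After adding M[3,3]: 8/3
Tr(M) = 8/3

8/3


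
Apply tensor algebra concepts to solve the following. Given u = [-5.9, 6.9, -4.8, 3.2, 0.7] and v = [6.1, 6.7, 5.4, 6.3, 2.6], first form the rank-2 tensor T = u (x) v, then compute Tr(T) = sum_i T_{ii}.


The outer product gives T_{ij} = u_i v_j.
The trace (contraction) is Tr(T) = sum_i T_{ii} = sum_i u_i v_i.
Diagonal entries:
T_{11} = u_1 * v_1 = -5.9 * 6.1 = -35.99
T_{22} = u_2 * v_2 = 6.9 * 6.7 = 46.23
T_{33} = u_3 * v_3 = -4.8 * 5.4 = -25.92
T_{44} = u_4 * v_4 = 3.2 * 6.3 = 20.16
T_{55} = u_5 * v_5 = 0.7 * 2.6 = 1.82
Tr(T) = -35.99 + 46.23 + -25.92 + 20.16 + 1.82 = 6.3

6.3


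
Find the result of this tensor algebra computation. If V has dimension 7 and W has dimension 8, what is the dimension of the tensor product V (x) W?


The dimension of a tensor product is the product of dimensions.
dim(V) = 7, dim(W) = 8
dim(V (x) W) = 7 * 8 = 56

56


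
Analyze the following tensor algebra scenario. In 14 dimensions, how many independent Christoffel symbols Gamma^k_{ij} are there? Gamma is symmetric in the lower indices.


Christoffel symbols Gamma^k_{ij} are symmetric in i,j, so there are d * d(d+1)/2 independent symbols.
d = 14
d(d+1)/2 = 14 * 15 / 2 = 105
Total = 14 * 105 = 1470

1470


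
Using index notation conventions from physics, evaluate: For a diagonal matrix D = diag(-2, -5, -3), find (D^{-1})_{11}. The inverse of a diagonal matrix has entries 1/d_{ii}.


For a diagonal matrix, the inverse has entries (D^{-1})_{ii} = 1/d_{ii}.
The diagonal entries are: d_{11} = -2, d_{22} = -5, d_{33} = -3
We need (D^{-1})_{11} = 1/d_{11} = 1/-2 = -1/2

-1/2


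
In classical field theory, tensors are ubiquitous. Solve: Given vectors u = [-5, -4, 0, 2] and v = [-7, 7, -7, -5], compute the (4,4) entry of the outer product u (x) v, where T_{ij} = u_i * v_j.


The outer product entry T_{ij} = u_i * v_j.
We need i=4, j=4.
u_4 = 2, v_4 = -5
T_{4,4} = 2 * -5 = -10

-10


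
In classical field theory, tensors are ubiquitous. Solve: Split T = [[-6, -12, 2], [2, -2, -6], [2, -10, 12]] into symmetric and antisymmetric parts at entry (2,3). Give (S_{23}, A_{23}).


T_{23} = -6
T_{32} = -10
S_{23} = (-6 + -10)/2 = -16/2 = -8
A_{23} = (-6 - -10)/2 = 4/2 = 2
Check: S + A = -8 + 2 = -6 = T_{23}.

(-8, 2)


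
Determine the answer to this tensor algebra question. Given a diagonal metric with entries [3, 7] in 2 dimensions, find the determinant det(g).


For a diagonal metric, the determinant is the product of diagonal entries.
Diagonal entries: 3, 7
det(g) = 3 * 7 = 21

21


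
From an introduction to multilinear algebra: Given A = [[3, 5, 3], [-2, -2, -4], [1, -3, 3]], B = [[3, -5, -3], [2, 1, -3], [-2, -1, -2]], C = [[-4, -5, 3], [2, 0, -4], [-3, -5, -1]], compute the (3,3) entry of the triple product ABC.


(ABC)_{33} = sum_m (AB)_{3m} C_{m3}. First compute row 3 of AB.
(AB)_{31} = 1*3 + -3*2 + 3*-2 = -9
(AB)_{32} = 1*-5 + -3*1 + 3*-1 = -11
(AB)_{33} = 1*-3 + -3*-3 + 3*-2 = 0
Now contract with column 3 of C:
(AB)_{31} * C_{13} = -9 * 3 = -27
(AB)_{32} * C_{23} = -11 * -4 = 44
(AB)_{33} * C_{33} = 0 * -1 = 0
(ABC)_{33} = -27 + 44 + 0 = 17

17
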